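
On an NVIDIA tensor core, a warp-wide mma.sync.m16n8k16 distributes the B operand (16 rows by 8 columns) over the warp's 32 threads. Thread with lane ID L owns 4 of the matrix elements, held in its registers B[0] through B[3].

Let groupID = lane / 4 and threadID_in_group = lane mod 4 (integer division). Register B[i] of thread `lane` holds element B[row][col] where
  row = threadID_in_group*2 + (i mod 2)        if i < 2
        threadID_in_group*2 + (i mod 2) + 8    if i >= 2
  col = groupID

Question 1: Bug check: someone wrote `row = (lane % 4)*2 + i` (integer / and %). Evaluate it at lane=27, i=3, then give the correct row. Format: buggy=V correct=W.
buggy=9 correct=15

`(lane % 4)*2 + i`[27,3]→9
27: G=6,T=3
[3] (3*2+1+8,6) = (15,6)
row: 9 vs 15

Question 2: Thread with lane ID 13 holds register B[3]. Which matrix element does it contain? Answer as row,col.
11,3

lane 13: grp=3 (13/4), tig=1 (13%4)
i=3: r=1*2+1+8=11, c=grp=3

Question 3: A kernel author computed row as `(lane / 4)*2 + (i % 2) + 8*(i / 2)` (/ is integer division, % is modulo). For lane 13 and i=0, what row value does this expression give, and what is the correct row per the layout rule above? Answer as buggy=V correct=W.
buggy=6 correct=2

`(lane / 4)*2 + (i % 2) + 8*(i / 2)`[13,0]->6
L=13->g=13>>2=3, t=13&3=1
[0]->row 1·2+0+0=2  col g=3
row: 6 vs 2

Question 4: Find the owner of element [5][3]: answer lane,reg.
14,1

c=3⇒gr=3  r=5⇒Rb=0,th=2,odd=1
L=3*4+2=14  i=0*2+1=1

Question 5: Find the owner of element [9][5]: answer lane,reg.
20,3

c: 5->gid=5  r: 9->r8=1,tid=0,i&1=1
L=5*4+0=20  i=1*2+1=3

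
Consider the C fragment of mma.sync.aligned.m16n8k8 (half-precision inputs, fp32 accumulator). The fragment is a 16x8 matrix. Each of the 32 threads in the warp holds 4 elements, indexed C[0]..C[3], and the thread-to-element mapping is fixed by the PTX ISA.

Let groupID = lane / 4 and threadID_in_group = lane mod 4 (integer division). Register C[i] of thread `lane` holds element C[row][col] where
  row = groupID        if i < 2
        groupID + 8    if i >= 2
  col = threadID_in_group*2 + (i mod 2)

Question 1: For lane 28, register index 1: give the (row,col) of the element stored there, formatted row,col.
7,1

L=28=>grp=28>>2=7, tig=28&3=0
[1]=>row 7+0=7  col 0·2+1=1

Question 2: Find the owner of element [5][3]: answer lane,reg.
r: 5->gid=5,r8=0  c: 3->tid=1,i&1=1
L=5*4+1=21  i=0*2+1=1

21,1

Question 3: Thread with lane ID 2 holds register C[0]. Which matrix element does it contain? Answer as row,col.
2: gid=0,tid=2
[0] (0+0,2*2+0) = (0,4)

0,4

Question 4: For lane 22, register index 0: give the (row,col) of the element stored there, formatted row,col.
5,4

lane 22: grp=5 (22/4), tig=2 (22%4)
i=0: r=5+0=5, c=2*2+0=4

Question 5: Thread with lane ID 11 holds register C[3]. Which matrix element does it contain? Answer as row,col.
10,7

11: gid=2,tid=3
[3] (2+8,3*2+1) = (10,7)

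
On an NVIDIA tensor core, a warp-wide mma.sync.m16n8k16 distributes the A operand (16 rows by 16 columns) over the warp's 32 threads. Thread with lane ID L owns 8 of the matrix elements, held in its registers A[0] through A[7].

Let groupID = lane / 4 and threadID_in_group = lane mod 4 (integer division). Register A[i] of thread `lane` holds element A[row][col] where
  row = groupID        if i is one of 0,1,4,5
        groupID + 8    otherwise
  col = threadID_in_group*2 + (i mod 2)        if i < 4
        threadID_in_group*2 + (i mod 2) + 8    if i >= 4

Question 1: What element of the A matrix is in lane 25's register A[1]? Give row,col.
6,3

L=25=>grp=25>>2=6, tig=25&3=1
[1]=>row 6+0=6  col 1·2+1+0=3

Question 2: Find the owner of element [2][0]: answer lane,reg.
r=2->g=2,rb=0  c=0->cb=0,t=0,b0=0
L=2*4+0=8  i=0*4+0*2+0=0

8,0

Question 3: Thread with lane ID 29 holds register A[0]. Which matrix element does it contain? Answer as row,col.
lane 29->29/4=7, 29 mod 4=1
i=0  r:7+0->7  c:2·1+0+0->2

7,2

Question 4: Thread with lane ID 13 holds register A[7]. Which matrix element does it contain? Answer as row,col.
11,11

L=13→G=13>>2=3, T=13&3=1
[7]→row 3+8=11  col 1·2+1+8=11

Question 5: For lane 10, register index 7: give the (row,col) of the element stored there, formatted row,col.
10,13

L=10→G=10>>2=2, T=10&3=2
[7]→row 2+8=10  col 2·2+1+8=13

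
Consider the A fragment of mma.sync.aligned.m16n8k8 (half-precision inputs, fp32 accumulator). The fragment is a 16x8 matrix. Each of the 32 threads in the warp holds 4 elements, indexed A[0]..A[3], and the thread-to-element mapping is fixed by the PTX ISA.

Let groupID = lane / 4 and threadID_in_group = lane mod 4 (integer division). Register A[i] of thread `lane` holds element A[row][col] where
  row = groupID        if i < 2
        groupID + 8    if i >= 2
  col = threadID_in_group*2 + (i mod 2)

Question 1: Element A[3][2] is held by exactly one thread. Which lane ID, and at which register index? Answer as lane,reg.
r:3=>grp=3,rB=0  c:2=>tig=1,lo=0
L=3*4+1=13  i=0*2+0=0

13,0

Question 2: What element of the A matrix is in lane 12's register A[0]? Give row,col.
12: grp=3,tig=0
[0] (3+0,0*2+0) = (3,0)

3,0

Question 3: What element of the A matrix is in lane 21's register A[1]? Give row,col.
5,3

21: G=5,T=1
[1] (5+0,1*2+1) = (5,3)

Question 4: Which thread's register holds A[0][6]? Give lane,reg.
3,0

r=0->g=0,rb=0  c=6->t=3,b0=0
L=0*4+3=3  i=0*2+0=0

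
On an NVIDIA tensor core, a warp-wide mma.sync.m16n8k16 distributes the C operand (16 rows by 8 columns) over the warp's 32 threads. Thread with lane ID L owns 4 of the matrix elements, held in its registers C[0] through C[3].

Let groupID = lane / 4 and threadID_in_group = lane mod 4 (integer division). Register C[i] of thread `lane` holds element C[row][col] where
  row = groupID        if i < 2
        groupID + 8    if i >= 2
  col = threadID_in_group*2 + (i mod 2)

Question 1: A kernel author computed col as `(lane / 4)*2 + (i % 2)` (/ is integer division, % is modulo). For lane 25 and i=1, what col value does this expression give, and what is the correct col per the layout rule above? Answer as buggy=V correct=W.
`(lane / 4)*2 + (i % 2)`[25,1]->13
L=25->g=25>>2=6, t=25&3=1
[1]->row 6+0=6  col 1·2+1=3
col: 13 vs 3

buggy=13 correct=3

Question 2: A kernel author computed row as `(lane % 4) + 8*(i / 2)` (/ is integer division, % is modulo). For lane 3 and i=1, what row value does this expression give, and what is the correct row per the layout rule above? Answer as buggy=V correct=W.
buggy=3 correct=0

`(lane % 4) + 8*(i / 2)`[3,1]=>3
lane 3=>3/4=0, 3 mod 4=3
i=1  r:0+0=>0  c:2·3+1=>7
row: 3 vs 0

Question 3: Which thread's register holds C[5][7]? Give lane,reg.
23,1

r=5⇒gr=5,Rb=0  c=7⇒th=3,odd=1
L=5*4+3=23  i=0*2+1=1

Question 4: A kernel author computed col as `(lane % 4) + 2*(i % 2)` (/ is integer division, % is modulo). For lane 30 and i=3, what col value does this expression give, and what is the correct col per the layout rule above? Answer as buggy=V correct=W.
`(lane % 4) + 2*(i % 2)`[30,3]=>4
lane 30=>30/4=7, 30 mod 4=2
i=3  r:7+8=>15  c:2·2+1=>5
col: 4 vs 5

buggy=4 correct=5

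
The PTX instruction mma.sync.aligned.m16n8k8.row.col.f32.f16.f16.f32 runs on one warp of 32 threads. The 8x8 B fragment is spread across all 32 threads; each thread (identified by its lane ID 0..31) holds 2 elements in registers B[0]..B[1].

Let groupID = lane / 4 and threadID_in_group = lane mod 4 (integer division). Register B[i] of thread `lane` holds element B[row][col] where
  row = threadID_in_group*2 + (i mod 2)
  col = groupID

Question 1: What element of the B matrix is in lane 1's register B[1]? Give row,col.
1: gid=0,tid=1
[1] (1*2+1,0) = (3,0)

3,0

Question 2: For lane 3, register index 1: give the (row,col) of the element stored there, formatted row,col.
L=3->gid=3>>2=0, tid=3&3=3
[1]->row 3·2+1=7  col gid=0

7,0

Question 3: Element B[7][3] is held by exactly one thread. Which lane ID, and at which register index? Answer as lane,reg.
c: 3->gid=3  r: 7->tid=3,i&1=1
L=3*4+3=15  i=1=1

15,1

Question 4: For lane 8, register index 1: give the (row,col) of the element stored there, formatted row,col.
1,2

8: G=2,T=0
[1] (0*2+1,2) = (1,2)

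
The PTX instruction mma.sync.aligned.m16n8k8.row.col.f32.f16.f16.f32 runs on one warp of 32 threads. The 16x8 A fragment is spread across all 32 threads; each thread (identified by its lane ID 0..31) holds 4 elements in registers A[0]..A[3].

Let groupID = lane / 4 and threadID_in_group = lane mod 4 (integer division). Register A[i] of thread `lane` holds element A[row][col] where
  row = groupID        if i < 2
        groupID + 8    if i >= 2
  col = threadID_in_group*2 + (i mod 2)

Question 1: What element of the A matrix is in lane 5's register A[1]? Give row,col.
L=5⇒gr=5>>2=1, th=5&3=1
[1]⇒row 1+0=1  col 1·2+1=3

1,3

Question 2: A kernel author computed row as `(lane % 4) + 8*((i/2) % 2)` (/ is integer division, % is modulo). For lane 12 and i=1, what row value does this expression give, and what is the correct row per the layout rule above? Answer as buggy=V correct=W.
buggy=0 correct=3

`(lane % 4) + 8*((i/2) % 2)`[12,1]=>0
lane 12: grp=3 (12/4), tig=0 (12%4)
i=1: r=3+0=3, c=0*2+1=1
row: 0 vs 3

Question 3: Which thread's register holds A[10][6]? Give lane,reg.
r:10=>grp=2,rB=1  c:6=>tig=3,lo=0
L=2*4+3=11  i=1*2+0=2

11,2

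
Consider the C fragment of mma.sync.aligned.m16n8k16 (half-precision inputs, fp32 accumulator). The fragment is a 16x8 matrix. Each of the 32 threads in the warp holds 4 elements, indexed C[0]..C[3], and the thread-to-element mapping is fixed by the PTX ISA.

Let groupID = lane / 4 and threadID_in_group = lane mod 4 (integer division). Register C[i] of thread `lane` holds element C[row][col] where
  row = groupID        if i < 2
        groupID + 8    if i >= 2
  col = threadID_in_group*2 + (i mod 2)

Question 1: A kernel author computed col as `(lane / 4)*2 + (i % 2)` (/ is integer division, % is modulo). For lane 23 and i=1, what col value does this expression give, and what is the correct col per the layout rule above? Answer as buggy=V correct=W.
`(lane / 4)*2 + (i % 2)`[23,1]⇒11
lane 23: gr=5 (23/4), th=3 (23%4)
i=1: r=5+0=5, c=3*2+1=7
col: 11 vs 7

buggy=11 correct=7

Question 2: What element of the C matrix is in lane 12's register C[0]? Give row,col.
L=12⇒gr=12>>2=3, th=12&3=0
[0]⇒row 3+0=3  col 0·2+0=0

3,0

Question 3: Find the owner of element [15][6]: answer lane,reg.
r=15⇒gr=7,Rb=1  c=6⇒th=3,odd=0
L=7*4+3=31  i=1*2+0=2

31,2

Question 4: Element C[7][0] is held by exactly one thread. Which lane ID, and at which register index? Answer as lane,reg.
28,0

r=7->g=7,rb=0  c=0->t=0,b0=0
L=7*4+0=28  i=0*2+0=0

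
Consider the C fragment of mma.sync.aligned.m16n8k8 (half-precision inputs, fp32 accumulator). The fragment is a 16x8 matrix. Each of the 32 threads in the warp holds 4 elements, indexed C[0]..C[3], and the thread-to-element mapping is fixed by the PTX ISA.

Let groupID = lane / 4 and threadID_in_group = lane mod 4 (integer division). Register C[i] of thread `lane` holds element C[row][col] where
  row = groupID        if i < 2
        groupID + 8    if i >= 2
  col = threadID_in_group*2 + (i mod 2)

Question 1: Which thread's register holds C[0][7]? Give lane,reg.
3,1

r:0=>grp=0,rB=0  c:7=>tig=3,lo=1
L=0*4+3=3  i=0*2+1=1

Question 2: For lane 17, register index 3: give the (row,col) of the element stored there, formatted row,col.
12,3

17: gr=4,th=1
[3] (4+8,1*2+1) = (12,3)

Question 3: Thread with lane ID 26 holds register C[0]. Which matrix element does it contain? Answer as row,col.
6,4

lane 26->26/4=6, 26 mod 4=2
i=0  r:6+0->6  c:2·2+0->4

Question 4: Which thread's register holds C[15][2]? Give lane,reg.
29,2

r=15→G=7,rhi=1  c=2→T=1,p=0
L=7*4+1=29  i=1*2+0=2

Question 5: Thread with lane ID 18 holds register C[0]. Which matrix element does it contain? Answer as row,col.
lane 18->18/4=4, 18 mod 4=2
i=0  r:4+0->4  c:2·2+0->4

4,4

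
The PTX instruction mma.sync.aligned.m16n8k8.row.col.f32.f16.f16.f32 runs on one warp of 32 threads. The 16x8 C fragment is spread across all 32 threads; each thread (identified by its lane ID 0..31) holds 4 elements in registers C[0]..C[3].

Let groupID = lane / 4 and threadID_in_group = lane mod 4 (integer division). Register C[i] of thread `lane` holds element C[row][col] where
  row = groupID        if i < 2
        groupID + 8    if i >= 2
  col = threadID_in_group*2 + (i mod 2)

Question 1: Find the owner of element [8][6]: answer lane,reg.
3,2

r:8=>grp=0,rB=1  c:6=>tig=3,lo=0
L=0*4+3=3  i=1*2+0=2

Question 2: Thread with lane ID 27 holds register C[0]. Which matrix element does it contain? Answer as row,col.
6,6

27: gid=6,tid=3
[0] (6+0,3*2+0) = (6,6)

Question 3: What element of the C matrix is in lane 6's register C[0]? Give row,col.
1,4

lane 6: grp=1 (6/4), tig=2 (6%4)
i=0: r=1+0=1, c=2*2+0=4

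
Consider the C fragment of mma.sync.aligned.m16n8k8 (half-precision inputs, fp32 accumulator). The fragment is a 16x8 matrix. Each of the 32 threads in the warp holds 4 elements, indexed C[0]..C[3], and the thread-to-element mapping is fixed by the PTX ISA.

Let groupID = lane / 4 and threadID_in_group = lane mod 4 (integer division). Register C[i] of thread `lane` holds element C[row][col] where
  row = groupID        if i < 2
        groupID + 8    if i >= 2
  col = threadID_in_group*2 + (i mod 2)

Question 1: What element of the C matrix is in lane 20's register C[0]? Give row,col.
5,0

20: g=5,t=0
[0] (5+0,0*2+0) = (5,0)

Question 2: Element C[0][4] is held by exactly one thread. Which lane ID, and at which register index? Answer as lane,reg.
r: 0->gid=0,r8=0  c: 4->tid=2,i&1=0
L=0*4+2=2  i=0*2+0=0

2,0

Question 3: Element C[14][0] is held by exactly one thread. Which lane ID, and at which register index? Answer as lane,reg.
r=14⇒gr=6,Rb=1  c=0⇒th=0,odd=0
L=6*4+0=24  i=1*2+0=2

24,2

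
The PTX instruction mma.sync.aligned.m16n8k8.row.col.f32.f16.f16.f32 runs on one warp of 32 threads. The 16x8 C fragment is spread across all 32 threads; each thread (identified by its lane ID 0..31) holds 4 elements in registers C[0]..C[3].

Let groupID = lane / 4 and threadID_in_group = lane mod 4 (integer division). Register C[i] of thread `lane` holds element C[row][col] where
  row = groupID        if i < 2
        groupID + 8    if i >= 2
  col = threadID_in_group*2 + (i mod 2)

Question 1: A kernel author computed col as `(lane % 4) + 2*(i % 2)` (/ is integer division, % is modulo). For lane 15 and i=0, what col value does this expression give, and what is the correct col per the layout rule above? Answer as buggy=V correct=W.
buggy=3 correct=6

`(lane % 4) + 2*(i % 2)`[15,0]⇒3
L=15⇒gr=15>>2=3, th=15&3=3
[0]⇒row 3+0=3  col 3·2+0=6
col: 3 vs 6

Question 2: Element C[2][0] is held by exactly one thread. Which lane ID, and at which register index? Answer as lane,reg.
8,0

r=2->g=2,rb=0  c=0->t=0,b0=0
L=2*4+0=8  i=0*2+0=0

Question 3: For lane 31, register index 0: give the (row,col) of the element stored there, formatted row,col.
lane 31=>31/4=7, 31 mod 4=3
i=0  r:7+0=>7  c:2·3+0=>6

7,6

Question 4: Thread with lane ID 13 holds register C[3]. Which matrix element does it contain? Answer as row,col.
11,3

lane 13->13/4=3, 13 mod 4=1
i=3  r:3+8->11  c:2·1+1->3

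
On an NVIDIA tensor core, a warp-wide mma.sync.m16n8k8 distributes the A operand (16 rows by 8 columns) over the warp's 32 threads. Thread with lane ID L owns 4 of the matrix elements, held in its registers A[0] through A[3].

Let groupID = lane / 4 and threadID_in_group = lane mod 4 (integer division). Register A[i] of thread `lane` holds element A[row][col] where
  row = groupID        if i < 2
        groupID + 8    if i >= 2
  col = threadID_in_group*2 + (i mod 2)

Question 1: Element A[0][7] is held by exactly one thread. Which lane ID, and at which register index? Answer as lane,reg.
3,1

r=0⇒gr=0,Rb=0  c=7⇒th=3,odd=1
L=0*4+3=3  i=0*2+1=1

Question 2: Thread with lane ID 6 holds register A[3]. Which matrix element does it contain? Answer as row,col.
lane 6: gid=1 (6/4), tid=2 (6%4)
i=3: r=1+8=9, c=2*2+1=5

9,5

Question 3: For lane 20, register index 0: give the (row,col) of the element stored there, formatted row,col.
20: gid=5,tid=0
[0] (5+0,0*2+0) = (5,0)

5,0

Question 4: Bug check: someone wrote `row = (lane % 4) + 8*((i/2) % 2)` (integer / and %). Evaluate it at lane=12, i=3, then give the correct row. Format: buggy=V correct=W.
buggy=8 correct=11

`(lane % 4) + 8*((i/2) % 2)`[12,3]->8
lane 12->12/4=3, 12 mod 4=0
i=3  r:3+8->11  c:2·0+1->1
row: 8 vs 11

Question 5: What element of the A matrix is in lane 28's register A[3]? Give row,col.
15,1

lane 28: grp=7 (28/4), tig=0 (28%4)
i=3: r=7+8=15, c=0*2+1=1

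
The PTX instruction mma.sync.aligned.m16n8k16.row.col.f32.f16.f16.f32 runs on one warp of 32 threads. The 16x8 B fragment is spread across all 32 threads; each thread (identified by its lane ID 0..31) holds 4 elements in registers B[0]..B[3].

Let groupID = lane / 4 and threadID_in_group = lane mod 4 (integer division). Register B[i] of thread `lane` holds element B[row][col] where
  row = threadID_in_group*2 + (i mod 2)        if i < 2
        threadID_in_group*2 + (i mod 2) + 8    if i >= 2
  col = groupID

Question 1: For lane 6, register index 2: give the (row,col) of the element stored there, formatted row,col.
12,1

lane 6⇒6/4=1, 6 mod 4=2
i=2  r:2·2+0+8⇒12  c:1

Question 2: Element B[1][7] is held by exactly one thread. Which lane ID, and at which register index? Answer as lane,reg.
c=7⇒gr=7  r=1⇒Rb=0,th=0,odd=1
L=7*4+0=28  i=0*2+1=1

28,1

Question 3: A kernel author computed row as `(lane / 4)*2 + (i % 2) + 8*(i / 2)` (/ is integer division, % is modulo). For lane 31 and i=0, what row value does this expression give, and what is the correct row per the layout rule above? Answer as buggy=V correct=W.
`(lane / 4)*2 + (i % 2) + 8*(i / 2)`[31,0]=>14
31: grp=7,tig=3
[0] (3*2+0+0,7) = (6,7)
row: 14 vs 6

buggy=14 correct=6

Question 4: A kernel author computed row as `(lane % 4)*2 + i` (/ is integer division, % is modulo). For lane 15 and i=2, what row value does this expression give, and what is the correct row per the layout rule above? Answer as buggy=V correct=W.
buggy=8 correct=14

`(lane % 4)*2 + i`[15,2]=>8
lane 15: grp=3 (15/4), tig=3 (15%4)
i=2: r=3*2+0+8=14, c=grp=3
row: 8 vs 14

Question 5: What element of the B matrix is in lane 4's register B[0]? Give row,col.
L=4->gid=4>>2=1, tid=4&3=0
[0]->row 0·2+0+0=0  col gid=1

0,1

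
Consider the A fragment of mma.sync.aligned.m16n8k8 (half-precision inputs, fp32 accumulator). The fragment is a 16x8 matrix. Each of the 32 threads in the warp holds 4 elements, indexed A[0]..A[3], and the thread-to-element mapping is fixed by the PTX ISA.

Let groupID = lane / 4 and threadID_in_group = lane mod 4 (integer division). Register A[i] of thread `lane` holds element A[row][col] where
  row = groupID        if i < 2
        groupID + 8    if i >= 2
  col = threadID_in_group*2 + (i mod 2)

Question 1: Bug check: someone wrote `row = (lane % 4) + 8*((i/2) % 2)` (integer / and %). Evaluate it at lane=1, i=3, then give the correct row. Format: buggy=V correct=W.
`(lane % 4) + 8*((i/2) % 2)`[1,3]=>9
lane 1: grp=0 (1/4), tig=1 (1%4)
i=3: r=0+8=8, c=1*2+1=3
row: 9 vs 8

buggy=9 correct=8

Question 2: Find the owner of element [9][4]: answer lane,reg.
r=9⇒gr=1,Rb=1  c=4⇒th=2,odd=0
L=1*4+2=6  i=1*2+0=2

6,2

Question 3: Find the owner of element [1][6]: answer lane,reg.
r:1=>grp=1,rB=0  c:6=>tig=3,lo=0
L=1*4+3=7  i=0*2+0=0

7,0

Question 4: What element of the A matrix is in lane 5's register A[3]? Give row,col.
L=5->gid=5>>2=1, tid=5&3=1
[3]->row 1+8=9  col 1·2+1=3

9,3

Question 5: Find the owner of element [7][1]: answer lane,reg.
28,1

r=7->g=7,rb=0  c=1->t=0,b0=1
L=7*4+0=28  i=0*2+1=1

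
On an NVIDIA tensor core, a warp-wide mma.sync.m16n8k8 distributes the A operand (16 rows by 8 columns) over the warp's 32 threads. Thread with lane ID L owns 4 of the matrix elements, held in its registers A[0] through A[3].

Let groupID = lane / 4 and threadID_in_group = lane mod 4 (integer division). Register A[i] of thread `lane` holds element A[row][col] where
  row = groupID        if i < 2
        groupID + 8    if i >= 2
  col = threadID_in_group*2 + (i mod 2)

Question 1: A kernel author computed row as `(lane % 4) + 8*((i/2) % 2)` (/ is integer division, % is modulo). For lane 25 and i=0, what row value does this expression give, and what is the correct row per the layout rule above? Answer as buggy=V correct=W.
`(lane % 4) + 8*((i/2) % 2)`[25,0]→1
lane 25→25/4=6, 25 mod 4=1
i=0  r:6+0→6  c:2·1+0→2
row: 1 vs 6

buggy=1 correct=6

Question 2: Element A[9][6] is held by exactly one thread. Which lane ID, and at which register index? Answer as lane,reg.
r=9->g=1,rb=1  c=6->t=3,b0=0
L=1*4+3=7  i=1*2+0=2

7,2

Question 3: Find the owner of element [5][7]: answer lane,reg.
23,1

r=5→G=5,rhi=0  c=7→T=3,p=1
L=5*4+3=23  i=0*2+1=1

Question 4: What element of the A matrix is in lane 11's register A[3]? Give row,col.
L=11->gid=11>>2=2, tid=11&3=3
[3]->row 2+8=10  col 3·2+1=7

10,7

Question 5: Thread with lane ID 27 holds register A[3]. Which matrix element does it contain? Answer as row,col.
14,7

lane 27→27/4=6, 27 mod 4=3
i=3  r:6+8→14  c:2·3+1→7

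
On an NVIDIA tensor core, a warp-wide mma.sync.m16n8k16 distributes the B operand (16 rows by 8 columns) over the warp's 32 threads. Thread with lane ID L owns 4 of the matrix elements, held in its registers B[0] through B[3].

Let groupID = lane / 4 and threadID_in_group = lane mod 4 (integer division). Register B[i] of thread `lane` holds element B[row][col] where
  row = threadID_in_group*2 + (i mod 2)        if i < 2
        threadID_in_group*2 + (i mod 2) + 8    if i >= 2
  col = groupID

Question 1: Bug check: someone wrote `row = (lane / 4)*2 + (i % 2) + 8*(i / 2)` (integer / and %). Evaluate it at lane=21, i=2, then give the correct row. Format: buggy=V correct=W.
buggy=18 correct=10

`(lane / 4)*2 + (i % 2) + 8*(i / 2)`[21,2]→18
lane 21→21/4=5, 21 mod 4=1
i=2  r:2·1+0+8→10  c:5
row: 18 vs 10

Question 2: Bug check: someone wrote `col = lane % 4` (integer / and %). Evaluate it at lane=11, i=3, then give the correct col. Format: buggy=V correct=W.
buggy=3 correct=2

`lane % 4`[11,3]->3
lane 11->11/4=2, 11 mod 4=3
i=3  r:2·3+1+8->15  c:2
col: 3 vs 2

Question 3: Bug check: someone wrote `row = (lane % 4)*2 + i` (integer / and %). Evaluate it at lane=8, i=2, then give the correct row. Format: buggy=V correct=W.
buggy=2 correct=8

`(lane % 4)*2 + i`[8,2]->2
lane 8->8/4=2, 8 mod 4=0
i=2  r:2·0+0+8->8  c:2
row: 2 vs 8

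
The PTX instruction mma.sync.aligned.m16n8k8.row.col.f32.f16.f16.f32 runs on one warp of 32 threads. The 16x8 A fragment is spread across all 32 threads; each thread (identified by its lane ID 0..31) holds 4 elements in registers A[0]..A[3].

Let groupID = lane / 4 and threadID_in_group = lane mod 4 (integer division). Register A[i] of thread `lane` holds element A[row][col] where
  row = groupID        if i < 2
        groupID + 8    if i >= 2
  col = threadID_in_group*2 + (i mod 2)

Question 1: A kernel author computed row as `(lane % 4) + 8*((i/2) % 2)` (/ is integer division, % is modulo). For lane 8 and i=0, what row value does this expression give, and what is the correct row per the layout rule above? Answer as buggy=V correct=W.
`(lane % 4) + 8*((i/2) % 2)`[8,0]→0
L=8→G=8>>2=2, T=8&3=0
[0]→row 2+0=2  col 0·2+0=0
row: 0 vs 2

buggy=0 correct=2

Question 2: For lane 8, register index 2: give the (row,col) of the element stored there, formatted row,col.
lane 8=>8/4=2, 8 mod 4=0
i=2  r:2+8=>10  c:2·0+0=>0

10,0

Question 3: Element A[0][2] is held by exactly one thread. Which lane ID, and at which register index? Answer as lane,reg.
r:0=>grp=0,rB=0  c:2=>tig=1,lo=0
L=0*4+1=1  i=0*2+0=0

1,0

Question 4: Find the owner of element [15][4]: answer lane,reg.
r=15⇒gr=7,Rb=1  c=4⇒th=2,odd=0
L=7*4+2=30  i=1*2+0=2

30,2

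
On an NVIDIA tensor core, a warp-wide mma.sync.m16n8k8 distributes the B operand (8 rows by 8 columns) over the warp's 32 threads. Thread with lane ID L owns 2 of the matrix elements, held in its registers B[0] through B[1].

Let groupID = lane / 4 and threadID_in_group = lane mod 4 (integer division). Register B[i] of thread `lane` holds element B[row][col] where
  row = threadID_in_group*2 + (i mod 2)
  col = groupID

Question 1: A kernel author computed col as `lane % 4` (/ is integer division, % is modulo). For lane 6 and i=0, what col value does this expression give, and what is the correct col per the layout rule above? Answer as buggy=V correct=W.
buggy=2 correct=1

`lane % 4`[6,0]->2
6: g=1,t=2
[0] (2*2+0,1) = (4,1)
col: 2 vs 1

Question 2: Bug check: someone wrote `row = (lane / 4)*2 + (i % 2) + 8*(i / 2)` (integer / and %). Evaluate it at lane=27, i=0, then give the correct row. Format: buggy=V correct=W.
buggy=12 correct=6

`(lane / 4)*2 + (i % 2) + 8*(i / 2)`[27,0]=>12
lane 27: grp=6 (27/4), tig=3 (27%4)
i=0: r=3*2+0=6, c=grp=6
row: 12 vs 6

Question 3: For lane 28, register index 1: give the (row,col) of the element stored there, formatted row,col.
1,7

L=28⇒gr=28>>2=7, th=28&3=0
[1]⇒row 0·2+1=1  col gr=7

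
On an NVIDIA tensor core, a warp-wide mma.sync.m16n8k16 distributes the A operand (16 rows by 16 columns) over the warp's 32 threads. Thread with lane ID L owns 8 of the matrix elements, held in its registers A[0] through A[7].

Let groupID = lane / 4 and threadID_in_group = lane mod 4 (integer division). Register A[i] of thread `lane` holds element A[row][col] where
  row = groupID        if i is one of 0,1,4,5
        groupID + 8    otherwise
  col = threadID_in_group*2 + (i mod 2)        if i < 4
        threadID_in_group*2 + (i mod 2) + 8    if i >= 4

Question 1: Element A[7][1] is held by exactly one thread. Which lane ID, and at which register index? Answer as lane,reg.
r=7⇒gr=7,Rb=0  c=1⇒Cb=0,th=0,odd=1
L=7*4+0=28  i=0*4+0*2+1=1

28,1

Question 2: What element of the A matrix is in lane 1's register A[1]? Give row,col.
0,3

lane 1->1/4=0, 1 mod 4=1
i=1  r:0+0->0  c:2·1+1+0->3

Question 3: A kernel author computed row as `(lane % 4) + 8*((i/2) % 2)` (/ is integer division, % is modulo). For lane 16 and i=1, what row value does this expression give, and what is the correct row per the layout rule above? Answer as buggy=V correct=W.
buggy=0 correct=4

`(lane % 4) + 8*((i/2) % 2)`[16,1]⇒0
L=16⇒gr=16>>2=4, th=16&3=0
[1]⇒row 4+0=4  col 0·2+1+0=1
row: 0 vs 4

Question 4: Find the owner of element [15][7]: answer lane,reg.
r=15⇒gr=7,Rb=1  c=7⇒Cb=0,th=3,odd=1
L=7*4+3=31  i=0*4+1*2+1=3

31,3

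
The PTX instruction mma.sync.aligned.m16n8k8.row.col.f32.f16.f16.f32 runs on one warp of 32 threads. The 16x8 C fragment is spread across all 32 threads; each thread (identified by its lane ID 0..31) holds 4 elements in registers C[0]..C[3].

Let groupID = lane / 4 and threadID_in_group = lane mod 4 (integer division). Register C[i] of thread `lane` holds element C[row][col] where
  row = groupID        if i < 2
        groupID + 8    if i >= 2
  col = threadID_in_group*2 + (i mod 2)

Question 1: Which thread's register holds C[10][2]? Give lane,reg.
9,2

r:10=>grp=2,rB=1  c:2=>tig=1,lo=0
L=2*4+1=9  i=1*2+0=2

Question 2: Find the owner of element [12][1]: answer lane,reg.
r: 12->gid=4,r8=1  c: 1->tid=0,i&1=1
L=4*4+0=16  i=1*2+1=3

16,3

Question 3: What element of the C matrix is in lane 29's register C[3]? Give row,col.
15,3

29: gr=7,th=1
[3] (7+8,1*2+1) = (15,3)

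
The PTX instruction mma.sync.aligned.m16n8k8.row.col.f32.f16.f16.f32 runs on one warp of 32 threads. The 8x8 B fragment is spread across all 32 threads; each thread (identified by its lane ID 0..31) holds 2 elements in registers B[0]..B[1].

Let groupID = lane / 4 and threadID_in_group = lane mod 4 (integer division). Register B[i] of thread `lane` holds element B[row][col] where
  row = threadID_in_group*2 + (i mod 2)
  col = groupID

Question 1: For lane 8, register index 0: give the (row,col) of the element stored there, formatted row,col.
8: gr=2,th=0
[0] (0*2+0,2) = (0,2)

0,2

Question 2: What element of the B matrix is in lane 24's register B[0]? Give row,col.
lane 24: gid=6 (24/4), tid=0 (24%4)
i=0: r=0*2+0=0, c=gid=6

0,6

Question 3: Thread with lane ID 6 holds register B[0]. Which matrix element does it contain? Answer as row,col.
4,1

lane 6: grp=1 (6/4), tig=2 (6%4)
i=0: r=2*2+0=4, c=grp=1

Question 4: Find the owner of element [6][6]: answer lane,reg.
27,0

c=6→G=6  r=6→T=3,p=0
L=6*4+3=27  i=0=0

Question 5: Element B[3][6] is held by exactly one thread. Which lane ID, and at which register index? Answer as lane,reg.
c=6⇒gr=6  r=3⇒th=1,odd=1
L=6*4+1=25  i=1=1

25,1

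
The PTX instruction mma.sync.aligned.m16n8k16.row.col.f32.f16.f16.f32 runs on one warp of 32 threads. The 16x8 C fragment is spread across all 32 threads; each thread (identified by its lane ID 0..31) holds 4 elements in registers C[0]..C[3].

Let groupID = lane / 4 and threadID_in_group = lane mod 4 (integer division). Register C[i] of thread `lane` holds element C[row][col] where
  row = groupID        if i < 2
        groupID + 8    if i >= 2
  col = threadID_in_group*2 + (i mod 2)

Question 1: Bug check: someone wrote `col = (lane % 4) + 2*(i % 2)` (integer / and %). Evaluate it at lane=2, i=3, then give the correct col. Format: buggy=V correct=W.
buggy=4 correct=5

`(lane % 4) + 2*(i % 2)`[2,3]->4
2: g=0,t=2
[3] (0+8,2*2+1) = (8,5)
col: 4 vs 5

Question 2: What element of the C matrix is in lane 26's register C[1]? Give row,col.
L=26->g=26>>2=6, t=26&3=2
[1]->row 6+0=6  col 2·2+1=5

6,5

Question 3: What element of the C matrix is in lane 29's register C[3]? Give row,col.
15,3

lane 29⇒29/4=7, 29 mod 4=1
i=3  r:7+8⇒15  c:2·1+1⇒3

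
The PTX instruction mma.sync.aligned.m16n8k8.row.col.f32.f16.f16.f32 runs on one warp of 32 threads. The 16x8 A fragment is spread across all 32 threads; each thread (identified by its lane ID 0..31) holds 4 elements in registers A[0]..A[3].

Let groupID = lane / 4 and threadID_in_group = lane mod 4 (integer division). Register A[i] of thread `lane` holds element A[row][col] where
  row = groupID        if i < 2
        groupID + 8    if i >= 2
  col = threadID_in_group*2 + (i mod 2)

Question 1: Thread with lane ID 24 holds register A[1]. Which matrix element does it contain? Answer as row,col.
24: g=6,t=0
[1] (6+0,0*2+1) = (6,1)

6,1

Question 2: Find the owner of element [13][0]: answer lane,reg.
20,2

r:13=>grp=5,rB=1  c:0=>tig=0,lo=0
L=5*4+0=20  i=1*2+0=2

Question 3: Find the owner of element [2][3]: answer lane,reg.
r=2->g=2,rb=0  c=3->t=1,b0=1
L=2*4+1=9  i=0*2+1=1

9,1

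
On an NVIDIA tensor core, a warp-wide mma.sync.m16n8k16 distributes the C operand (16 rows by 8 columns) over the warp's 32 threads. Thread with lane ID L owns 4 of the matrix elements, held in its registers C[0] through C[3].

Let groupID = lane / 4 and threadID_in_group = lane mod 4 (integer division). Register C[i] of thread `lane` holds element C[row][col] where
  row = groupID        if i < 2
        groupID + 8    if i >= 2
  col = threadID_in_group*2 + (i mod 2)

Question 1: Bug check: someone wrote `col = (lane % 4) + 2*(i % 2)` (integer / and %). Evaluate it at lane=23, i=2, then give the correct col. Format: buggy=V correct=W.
`(lane % 4) + 2*(i % 2)`[23,2]->3
lane 23->23/4=5, 23 mod 4=3
i=2  r:5+8->13  c:2·3+0->6
col: 3 vs 6

buggy=3 correct=6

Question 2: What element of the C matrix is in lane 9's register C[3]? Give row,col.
L=9->gid=9>>2=2, tid=9&3=1
[3]->row 2+8=10  col 1·2+1=3

10,3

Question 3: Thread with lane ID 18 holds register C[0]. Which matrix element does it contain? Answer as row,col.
4,4

lane 18: gid=4 (18/4), tid=2 (18%4)
i=0: r=4+0=4, c=2*2+0=4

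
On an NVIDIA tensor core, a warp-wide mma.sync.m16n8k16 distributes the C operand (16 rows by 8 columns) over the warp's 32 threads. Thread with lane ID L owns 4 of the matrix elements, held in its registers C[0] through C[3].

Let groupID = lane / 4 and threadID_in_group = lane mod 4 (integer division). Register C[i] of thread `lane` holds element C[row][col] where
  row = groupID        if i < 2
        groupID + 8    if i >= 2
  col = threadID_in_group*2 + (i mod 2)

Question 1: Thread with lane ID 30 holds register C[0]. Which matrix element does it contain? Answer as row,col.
7,4

lane 30: G=7 (30/4), T=2 (30%4)
i=0: r=7+0=7, c=2*2+0=4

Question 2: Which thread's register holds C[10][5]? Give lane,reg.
r=10->g=2,rb=1  c=5->t=2,b0=1
L=2*4+2=10  i=1*2+1=3

10,3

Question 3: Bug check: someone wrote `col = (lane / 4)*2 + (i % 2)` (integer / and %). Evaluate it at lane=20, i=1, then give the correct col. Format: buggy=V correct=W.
`(lane / 4)*2 + (i % 2)`[20,1]→11
L=20→G=20>>2=5, T=20&3=0
[1]→row 5+0=5  col 0·2+1=1
col: 11 vs 1

buggy=11 correct=1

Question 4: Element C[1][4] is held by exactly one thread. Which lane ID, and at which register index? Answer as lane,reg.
r: 1->gid=1,r8=0  c: 4->tid=2,i&1=0
L=1*4+2=6  i=0*2+0=0

6,0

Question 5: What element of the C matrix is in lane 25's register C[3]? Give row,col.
14,3

L=25->gid=25>>2=6, tid=25&3=1
[3]->row 6+8=14  col 1·2+1=3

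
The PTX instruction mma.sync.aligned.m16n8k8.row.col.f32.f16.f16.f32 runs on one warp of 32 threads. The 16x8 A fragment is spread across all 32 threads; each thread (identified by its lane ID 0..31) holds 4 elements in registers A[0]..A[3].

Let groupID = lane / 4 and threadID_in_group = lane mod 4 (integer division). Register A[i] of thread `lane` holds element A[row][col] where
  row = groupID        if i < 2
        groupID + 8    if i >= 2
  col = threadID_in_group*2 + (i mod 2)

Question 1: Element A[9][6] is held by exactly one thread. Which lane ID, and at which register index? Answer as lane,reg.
r=9⇒gr=1,Rb=1  c=6⇒th=3,odd=0
L=1*4+3=7  i=1*2+0=2

7,2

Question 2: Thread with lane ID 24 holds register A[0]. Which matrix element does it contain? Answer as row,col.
lane 24⇒24/4=6, 24 mod 4=0
i=0  r:6+0⇒6  c:2·0+0⇒0

6,0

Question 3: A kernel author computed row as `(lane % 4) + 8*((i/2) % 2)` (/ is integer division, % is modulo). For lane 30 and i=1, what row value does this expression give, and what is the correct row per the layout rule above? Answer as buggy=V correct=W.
buggy=2 correct=7

`(lane % 4) + 8*((i/2) % 2)`[30,1]⇒2
lane 30⇒30/4=7, 30 mod 4=2
i=1  r:7+0⇒7  c:2·2+1⇒5
row: 2 vs 7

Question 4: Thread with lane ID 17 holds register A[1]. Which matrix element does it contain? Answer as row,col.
L=17⇒gr=17>>2=4, th=17&3=1
[1]⇒row 4+0=4  col 1·2+1=3

4,3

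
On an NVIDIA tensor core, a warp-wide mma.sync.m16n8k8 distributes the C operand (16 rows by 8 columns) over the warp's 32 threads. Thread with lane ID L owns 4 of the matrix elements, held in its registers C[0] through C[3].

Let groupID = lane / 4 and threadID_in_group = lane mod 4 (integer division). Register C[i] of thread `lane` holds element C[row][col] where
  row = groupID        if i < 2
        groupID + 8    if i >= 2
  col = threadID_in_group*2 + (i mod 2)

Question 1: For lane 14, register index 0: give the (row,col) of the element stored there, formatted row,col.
3,4

lane 14: grp=3 (14/4), tig=2 (14%4)
i=0: r=3+0=3, c=2*2+0=4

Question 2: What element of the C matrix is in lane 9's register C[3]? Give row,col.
L=9⇒gr=9>>2=2, th=9&3=1
[3]⇒row 2+8=10  col 1·2+1=3

10,3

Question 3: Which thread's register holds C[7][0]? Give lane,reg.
28,0

r=7⇒gr=7,Rb=0  c=0⇒th=0,odd=0
L=7*4+0=28  i=0*2+0=0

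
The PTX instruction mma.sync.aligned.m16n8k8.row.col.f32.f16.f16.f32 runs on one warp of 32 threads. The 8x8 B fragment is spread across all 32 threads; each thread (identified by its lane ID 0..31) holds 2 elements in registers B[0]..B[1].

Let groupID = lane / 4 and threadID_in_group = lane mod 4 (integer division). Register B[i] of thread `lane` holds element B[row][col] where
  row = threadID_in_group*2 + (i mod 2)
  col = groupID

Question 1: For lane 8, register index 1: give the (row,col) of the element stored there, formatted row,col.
1,2

lane 8->8/4=2, 8 mod 4=0
i=1  r:2·0+1->1  c:2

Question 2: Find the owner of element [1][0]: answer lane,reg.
c=0→G=0  r=1→T=0,p=1
L=0*4+0=0  i=1=1

0,1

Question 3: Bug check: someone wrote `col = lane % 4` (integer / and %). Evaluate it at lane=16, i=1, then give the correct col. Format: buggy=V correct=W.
buggy=0 correct=4

`lane % 4`[16,1]->0
lane 16->16/4=4, 16 mod 4=0
i=1  r:2·0+1->1  c:4
col: 0 vs 4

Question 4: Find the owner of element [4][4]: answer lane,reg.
18,0

c=4→G=4  r=4→T=2,p=0
L=4*4+2=18  i=0=0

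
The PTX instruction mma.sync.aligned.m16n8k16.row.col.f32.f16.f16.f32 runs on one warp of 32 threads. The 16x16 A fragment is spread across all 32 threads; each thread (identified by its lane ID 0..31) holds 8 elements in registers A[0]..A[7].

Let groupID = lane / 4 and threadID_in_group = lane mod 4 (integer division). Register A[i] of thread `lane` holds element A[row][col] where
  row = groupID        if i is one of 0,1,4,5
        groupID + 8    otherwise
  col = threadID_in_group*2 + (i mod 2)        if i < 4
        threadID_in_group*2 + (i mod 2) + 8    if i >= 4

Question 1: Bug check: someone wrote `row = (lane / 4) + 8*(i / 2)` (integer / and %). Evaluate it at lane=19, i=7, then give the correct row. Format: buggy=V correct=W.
buggy=28 correct=12

`(lane / 4) + 8*(i / 2)`[19,7]=>28
19: grp=4,tig=3
[7] (4+8,3*2+1+8) = (12,15)
row: 28 vs 12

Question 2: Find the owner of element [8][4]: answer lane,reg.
2,2

r:8=>grp=0,rB=1  c:4=>cB=0,tig=2,lo=0
L=0*4+2=2  i=0*4+1*2+0=2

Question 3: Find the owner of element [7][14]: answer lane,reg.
r=7→G=7,rhi=0  c=14→chi=1,T=3,p=0
L=7*4+3=31  i=1*4+0*2+0=4

31,4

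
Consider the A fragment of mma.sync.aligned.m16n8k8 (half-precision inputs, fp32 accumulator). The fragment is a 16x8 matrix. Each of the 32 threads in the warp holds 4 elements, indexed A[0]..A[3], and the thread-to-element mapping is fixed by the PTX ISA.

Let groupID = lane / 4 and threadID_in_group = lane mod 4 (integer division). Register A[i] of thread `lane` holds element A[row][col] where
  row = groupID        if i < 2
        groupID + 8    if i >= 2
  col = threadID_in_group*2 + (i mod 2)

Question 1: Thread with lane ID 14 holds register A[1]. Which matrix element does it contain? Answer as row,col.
lane 14: gr=3 (14/4), th=2 (14%4)
i=1: r=3+0=3, c=2*2+1=5

3,5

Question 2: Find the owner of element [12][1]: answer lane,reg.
16,3

r:12=>grp=4,rB=1  c:1=>tig=0,lo=1
L=4*4+0=16  i=1*2+1=3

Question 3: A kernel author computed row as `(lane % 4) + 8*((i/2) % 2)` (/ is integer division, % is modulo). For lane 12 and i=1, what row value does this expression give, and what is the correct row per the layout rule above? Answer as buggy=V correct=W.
`(lane % 4) + 8*((i/2) % 2)`[12,1]->0
lane 12->12/4=3, 12 mod 4=0
i=1  r:3+0->3  c:2·0+1->1
row: 0 vs 3

buggy=0 correct=3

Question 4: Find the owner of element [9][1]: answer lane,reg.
4,3

r=9⇒gr=1,Rb=1  c=1⇒th=0,odd=1
L=1*4+0=4  i=1*2+1=3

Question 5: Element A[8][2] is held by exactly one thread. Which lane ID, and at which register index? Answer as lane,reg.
r=8->g=0,rb=1  c=2->t=1,b0=0
L=0*4+1=1  i=1*2+0=2

1,2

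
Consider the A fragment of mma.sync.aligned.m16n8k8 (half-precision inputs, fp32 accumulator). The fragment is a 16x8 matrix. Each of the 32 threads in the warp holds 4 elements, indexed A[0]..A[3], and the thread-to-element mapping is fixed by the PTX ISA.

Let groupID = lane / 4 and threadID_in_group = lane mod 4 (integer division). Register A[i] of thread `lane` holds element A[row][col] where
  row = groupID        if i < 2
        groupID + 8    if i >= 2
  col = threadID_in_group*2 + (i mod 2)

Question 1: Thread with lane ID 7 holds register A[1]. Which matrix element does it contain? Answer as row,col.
L=7->gid=7>>2=1, tid=7&3=3
[1]->row 1+0=1  col 3·2+1=7

1,7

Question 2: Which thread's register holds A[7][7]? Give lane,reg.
31,1

r=7→G=7,rhi=0  c=7→T=3,p=1
L=7*4+3=31  i=0*2+1=1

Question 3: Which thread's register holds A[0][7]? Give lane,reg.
r=0->g=0,rb=0  c=7->t=3,b0=1
L=0*4+3=3  i=0*2+1=1

3,1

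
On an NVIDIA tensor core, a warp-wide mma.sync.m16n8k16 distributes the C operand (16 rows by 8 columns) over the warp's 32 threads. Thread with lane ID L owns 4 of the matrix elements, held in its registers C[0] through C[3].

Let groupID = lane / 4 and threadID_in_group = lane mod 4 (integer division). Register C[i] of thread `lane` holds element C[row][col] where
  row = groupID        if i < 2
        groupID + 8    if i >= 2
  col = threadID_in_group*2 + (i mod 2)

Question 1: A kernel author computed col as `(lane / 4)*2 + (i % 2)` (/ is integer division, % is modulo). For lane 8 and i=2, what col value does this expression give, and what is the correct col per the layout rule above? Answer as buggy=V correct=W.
`(lane / 4)*2 + (i % 2)`[8,2]->4
8: g=2,t=0
[2] (2+8,0*2+0) = (10,0)
col: 4 vs 0

buggy=4 correct=0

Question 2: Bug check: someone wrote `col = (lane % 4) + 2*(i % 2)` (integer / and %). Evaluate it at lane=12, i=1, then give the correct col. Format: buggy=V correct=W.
`(lane % 4) + 2*(i % 2)`[12,1]->2
12: gid=3,tid=0
[1] (3+0,0*2+1) = (3,1)
col: 2 vs 1

buggy=2 correct=1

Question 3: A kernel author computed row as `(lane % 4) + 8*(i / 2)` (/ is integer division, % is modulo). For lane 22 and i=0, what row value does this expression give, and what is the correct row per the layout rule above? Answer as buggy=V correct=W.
`(lane % 4) + 8*(i / 2)`[22,0]⇒2
22: gr=5,th=2
[0] (5+0,2*2+0) = (5,4)
row: 2 vs 5

buggy=2 correct=5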